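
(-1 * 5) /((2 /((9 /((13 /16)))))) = -360 /13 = -27.69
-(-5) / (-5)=-1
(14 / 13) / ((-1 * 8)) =-7 / 52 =-0.13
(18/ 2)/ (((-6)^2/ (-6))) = -3/ 2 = -1.50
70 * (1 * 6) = 420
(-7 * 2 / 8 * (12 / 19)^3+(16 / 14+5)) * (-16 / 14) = -2190152 / 336091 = -6.52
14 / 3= 4.67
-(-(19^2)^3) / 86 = 47045881 / 86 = 547045.13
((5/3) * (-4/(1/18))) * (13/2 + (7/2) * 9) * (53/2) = -120840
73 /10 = 7.30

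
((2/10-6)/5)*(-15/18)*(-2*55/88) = -29/24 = -1.21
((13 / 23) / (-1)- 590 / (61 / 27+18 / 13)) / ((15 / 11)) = -52576667 / 441255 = -119.15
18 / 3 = 6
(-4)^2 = 16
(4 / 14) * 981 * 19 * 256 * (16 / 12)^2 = 2423661.71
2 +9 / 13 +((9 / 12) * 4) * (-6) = -199 / 13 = -15.31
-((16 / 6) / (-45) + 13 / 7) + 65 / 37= -1438 / 34965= -0.04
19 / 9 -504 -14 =-4643 / 9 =-515.89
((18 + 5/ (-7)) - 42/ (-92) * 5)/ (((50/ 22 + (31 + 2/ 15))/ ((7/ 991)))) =1039665/ 251270032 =0.00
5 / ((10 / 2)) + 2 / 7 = 9 / 7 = 1.29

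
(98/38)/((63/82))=574/171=3.36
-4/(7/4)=-16/7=-2.29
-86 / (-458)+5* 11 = 12638 / 229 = 55.19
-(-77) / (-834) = -77 / 834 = -0.09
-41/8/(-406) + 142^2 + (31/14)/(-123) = 1150799501/57072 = 20163.99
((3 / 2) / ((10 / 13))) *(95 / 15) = 12.35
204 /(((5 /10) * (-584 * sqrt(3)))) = -17 * sqrt(3) /73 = -0.40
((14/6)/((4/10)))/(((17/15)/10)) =875/17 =51.47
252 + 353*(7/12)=5495/12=457.92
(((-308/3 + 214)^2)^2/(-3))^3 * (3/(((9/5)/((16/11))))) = -325622816210935344640382.10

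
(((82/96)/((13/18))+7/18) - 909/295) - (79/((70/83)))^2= -8775.85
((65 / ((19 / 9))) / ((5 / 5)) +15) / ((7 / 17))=14790 / 133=111.20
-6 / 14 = -3 / 7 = -0.43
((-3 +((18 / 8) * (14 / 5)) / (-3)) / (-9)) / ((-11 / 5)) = -17 / 66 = -0.26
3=3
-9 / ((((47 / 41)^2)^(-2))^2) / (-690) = 71433859985283 / 1836532802697830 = 0.04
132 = 132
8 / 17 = 0.47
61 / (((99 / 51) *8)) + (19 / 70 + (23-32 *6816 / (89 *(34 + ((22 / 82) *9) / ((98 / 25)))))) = -4986633080851 / 114379585320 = -43.60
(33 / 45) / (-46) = -11 / 690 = -0.02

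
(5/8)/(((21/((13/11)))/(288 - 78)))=325/44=7.39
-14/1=-14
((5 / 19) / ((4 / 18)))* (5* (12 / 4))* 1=675 / 38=17.76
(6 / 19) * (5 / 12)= 5 / 38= 0.13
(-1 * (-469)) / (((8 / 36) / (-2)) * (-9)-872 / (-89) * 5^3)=41741 / 109089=0.38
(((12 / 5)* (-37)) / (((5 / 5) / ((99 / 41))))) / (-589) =43956 / 120745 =0.36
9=9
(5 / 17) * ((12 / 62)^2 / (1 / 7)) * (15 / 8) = 4725 / 32674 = 0.14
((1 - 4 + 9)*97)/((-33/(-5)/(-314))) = -304580/11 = -27689.09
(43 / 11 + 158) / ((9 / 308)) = 49868 / 9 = 5540.89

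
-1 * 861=-861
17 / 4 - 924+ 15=-3619 / 4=-904.75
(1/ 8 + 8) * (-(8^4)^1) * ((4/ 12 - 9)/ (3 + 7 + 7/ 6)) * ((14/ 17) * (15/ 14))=25958400/ 1139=22790.52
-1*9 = -9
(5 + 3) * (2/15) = 16/15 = 1.07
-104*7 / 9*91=-66248 / 9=-7360.89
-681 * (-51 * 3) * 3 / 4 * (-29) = -9064791 / 4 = -2266197.75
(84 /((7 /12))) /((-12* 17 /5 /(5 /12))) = -25 /17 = -1.47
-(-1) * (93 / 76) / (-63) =-31 / 1596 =-0.02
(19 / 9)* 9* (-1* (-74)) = 1406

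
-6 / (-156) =1 / 26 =0.04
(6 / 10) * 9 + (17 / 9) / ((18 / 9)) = 571 / 90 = 6.34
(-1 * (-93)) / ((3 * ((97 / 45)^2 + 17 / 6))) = 125550 / 30293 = 4.14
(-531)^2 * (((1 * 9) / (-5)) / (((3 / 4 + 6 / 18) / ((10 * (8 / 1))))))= -487228608 / 13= -37479123.69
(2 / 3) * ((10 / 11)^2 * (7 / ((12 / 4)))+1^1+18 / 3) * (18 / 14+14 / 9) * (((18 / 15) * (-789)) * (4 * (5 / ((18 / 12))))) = -697492832 / 3267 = -213496.43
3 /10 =0.30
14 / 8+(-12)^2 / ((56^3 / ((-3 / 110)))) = 2112853 / 1207360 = 1.75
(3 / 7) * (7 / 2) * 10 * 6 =90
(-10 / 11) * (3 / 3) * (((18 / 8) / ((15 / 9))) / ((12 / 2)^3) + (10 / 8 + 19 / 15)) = -1211 / 528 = -2.29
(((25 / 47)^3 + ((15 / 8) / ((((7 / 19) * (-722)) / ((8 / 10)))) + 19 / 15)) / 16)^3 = 1599389631463565646412082549 / 2329428278933094729568518144000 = 0.00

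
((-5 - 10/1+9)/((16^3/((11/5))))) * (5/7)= -0.00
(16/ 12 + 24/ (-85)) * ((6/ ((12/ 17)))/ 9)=134/ 135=0.99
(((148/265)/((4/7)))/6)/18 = 259/28620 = 0.01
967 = 967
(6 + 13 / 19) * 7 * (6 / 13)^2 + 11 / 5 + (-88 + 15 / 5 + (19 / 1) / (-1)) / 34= 2485937 / 272935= 9.11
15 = 15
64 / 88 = 8 / 11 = 0.73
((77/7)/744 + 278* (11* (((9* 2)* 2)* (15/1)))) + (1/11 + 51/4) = 13514508091/8184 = 1651332.86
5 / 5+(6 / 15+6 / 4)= 29 / 10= 2.90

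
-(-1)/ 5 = 1/ 5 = 0.20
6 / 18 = 1 / 3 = 0.33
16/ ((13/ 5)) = 80/ 13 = 6.15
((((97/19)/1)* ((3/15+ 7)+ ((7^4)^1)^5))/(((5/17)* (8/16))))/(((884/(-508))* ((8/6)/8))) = -58977655711216939740948/6175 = -9551037362140395099.75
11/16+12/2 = 6.69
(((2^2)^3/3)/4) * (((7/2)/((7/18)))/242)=0.20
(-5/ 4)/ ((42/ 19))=-95/ 168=-0.57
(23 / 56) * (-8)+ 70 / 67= -1051 / 469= -2.24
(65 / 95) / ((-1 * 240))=-0.00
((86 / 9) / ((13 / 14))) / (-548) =-301 / 16029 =-0.02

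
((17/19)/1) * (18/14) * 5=765/133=5.75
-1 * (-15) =15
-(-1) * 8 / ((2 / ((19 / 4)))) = 19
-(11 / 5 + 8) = -51 / 5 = -10.20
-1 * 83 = -83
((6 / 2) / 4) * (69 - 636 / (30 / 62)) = -18681 / 20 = -934.05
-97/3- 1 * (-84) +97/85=13466/255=52.81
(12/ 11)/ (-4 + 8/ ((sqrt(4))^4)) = -24/ 77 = -0.31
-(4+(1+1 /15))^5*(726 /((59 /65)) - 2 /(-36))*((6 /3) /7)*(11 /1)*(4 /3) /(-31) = 94770524678680576 /262501509375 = 361028.49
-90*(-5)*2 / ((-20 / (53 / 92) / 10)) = -259.24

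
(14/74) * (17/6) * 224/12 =3332/333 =10.01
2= 2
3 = 3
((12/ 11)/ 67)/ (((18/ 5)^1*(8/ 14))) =0.01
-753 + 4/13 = -9785/13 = -752.69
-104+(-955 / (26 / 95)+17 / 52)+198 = -3395.10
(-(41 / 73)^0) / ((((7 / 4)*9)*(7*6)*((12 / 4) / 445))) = -890 / 3969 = -0.22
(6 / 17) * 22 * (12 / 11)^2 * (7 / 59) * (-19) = -229824 / 11033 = -20.83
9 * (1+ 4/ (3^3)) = 31/ 3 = 10.33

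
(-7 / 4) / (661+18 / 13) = -91 / 34444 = -0.00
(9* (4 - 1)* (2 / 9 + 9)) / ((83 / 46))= 138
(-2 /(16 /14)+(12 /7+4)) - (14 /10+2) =79 /140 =0.56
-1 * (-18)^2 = -324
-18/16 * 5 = -5.62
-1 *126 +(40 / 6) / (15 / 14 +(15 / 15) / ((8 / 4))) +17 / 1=-3457 / 33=-104.76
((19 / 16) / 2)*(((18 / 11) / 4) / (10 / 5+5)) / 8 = 171 / 39424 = 0.00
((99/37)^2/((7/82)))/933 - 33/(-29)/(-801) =0.09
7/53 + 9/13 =568/689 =0.82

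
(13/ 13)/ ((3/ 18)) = 6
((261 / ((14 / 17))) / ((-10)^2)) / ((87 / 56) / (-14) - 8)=-62118 / 158975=-0.39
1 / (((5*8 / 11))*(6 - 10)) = -11 / 160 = -0.07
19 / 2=9.50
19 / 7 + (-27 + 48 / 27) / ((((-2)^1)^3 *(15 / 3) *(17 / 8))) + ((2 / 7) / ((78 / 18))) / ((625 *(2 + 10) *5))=262015153 / 87018750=3.01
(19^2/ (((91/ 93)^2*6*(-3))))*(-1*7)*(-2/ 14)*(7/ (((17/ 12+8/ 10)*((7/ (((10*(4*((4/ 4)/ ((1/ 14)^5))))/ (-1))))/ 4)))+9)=13467601562511/ 16562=813162755.86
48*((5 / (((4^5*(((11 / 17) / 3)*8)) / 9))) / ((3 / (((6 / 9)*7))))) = 5355 / 2816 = 1.90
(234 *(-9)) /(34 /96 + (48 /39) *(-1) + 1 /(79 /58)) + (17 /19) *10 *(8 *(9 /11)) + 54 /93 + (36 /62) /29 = 14845.86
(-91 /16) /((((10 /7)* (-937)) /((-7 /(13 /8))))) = -343 /18740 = -0.02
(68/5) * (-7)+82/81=-38146/405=-94.19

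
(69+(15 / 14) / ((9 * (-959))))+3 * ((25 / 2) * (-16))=-21387623 / 40278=-531.00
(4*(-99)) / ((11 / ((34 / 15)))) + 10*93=4242 / 5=848.40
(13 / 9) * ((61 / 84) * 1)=1.05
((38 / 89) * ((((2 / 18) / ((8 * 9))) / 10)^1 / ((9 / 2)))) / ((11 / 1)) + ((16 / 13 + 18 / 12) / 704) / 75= 1575037 / 29689545600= 0.00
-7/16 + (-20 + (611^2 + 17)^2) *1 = 2230100195577/16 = 139381262223.56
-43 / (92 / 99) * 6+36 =-11115 / 46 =-241.63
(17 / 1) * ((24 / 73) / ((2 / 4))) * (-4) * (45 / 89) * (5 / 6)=-122400 / 6497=-18.84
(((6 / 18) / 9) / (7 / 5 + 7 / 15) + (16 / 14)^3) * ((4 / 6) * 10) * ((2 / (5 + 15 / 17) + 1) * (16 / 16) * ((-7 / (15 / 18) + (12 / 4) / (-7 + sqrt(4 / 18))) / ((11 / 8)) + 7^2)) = 575.03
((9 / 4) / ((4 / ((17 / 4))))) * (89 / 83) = 13617 / 5312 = 2.56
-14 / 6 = -7 / 3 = -2.33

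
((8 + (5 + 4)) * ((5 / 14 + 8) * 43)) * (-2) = -85527 / 7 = -12218.14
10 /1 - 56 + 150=104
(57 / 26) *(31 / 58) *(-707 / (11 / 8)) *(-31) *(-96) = -7435649088 / 4147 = -1793018.83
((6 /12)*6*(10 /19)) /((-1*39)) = -10 /247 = -0.04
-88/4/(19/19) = -22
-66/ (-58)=33/ 29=1.14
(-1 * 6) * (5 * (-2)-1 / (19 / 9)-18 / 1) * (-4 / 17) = -12984 / 323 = -40.20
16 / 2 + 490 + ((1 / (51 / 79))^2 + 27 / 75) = 32561884 / 65025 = 500.76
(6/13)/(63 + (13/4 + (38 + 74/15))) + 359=30573877/85163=359.00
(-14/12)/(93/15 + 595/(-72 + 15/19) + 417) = -15785/5612846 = -0.00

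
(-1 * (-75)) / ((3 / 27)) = 675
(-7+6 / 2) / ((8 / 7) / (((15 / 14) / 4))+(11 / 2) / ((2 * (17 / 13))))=-4080 / 6497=-0.63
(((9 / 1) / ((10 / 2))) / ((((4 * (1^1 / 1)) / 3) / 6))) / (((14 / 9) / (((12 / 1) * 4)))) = 8748 / 35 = 249.94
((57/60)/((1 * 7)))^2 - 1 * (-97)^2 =-184416039/19600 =-9408.98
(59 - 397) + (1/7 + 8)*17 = -1397/7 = -199.57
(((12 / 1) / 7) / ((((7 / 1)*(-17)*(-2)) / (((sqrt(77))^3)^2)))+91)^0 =1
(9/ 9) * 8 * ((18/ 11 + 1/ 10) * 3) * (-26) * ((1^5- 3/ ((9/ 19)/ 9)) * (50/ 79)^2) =1668576000/ 68651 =24305.20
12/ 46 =6/ 23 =0.26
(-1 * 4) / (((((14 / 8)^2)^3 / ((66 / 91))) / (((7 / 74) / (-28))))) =135168 / 396124183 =0.00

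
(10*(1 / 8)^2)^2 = 25 / 1024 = 0.02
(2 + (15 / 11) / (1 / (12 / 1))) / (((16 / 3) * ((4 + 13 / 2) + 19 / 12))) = 909 / 3190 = 0.28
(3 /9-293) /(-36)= 8.13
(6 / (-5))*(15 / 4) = -9 / 2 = -4.50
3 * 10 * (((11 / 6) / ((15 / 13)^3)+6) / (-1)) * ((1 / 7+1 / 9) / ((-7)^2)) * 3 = -2330672 / 694575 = -3.36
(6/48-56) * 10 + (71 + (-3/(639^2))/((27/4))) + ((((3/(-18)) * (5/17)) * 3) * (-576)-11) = -103466500067/249892452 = -414.04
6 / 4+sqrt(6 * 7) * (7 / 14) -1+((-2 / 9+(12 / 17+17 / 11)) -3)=-1585 / 3366+sqrt(42) / 2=2.77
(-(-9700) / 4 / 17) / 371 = 2425 / 6307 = 0.38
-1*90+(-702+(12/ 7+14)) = -5434/ 7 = -776.29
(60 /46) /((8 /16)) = 60 /23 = 2.61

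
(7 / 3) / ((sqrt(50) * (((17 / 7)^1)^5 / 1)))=117649 * sqrt(2) / 42595710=0.00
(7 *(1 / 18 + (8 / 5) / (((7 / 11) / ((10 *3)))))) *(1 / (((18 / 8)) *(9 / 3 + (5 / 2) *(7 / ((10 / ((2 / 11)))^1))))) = 70.77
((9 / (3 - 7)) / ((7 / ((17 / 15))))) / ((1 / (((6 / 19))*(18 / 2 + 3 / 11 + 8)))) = -153 / 77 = -1.99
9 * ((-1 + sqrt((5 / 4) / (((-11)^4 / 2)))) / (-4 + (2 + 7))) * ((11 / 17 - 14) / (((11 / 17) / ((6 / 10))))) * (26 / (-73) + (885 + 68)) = 426229047 / 20075 - 426229047 * sqrt(10) / 4858150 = 20954.39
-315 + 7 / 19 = -5978 / 19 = -314.63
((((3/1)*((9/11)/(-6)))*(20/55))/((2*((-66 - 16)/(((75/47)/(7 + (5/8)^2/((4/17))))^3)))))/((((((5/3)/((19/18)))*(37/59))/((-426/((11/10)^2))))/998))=-1874031704801280000000/930643204306490172289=-2.01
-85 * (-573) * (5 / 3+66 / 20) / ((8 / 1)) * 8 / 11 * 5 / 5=483803 / 22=21991.05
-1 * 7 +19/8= -37/8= -4.62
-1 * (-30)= 30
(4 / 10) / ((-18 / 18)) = -0.40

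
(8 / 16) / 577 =1 / 1154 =0.00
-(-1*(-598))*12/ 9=-2392/ 3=-797.33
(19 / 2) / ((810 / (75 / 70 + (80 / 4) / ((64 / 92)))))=3173 / 9072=0.35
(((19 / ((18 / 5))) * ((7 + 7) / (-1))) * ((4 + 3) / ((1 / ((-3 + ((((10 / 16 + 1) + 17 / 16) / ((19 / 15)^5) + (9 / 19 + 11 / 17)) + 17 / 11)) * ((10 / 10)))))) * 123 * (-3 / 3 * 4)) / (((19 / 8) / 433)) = 31604776629328630 / 1389091539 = 22752119.46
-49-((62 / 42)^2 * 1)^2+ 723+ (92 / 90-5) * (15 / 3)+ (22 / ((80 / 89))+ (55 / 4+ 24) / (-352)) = 922435201549 / 1369146240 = 673.73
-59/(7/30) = -1770/7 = -252.86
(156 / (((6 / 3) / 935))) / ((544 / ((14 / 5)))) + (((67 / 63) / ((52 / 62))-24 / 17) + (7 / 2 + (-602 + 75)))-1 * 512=-73543375 / 111384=-660.27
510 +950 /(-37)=17920 /37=484.32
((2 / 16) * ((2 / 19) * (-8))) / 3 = -2 / 57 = -0.04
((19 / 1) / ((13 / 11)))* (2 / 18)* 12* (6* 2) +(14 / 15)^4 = 169789408 / 658125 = 257.99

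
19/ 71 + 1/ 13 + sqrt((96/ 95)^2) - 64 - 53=-10140327/ 87685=-115.64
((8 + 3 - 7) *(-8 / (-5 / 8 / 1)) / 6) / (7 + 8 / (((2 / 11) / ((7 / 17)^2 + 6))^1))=36992 / 1207125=0.03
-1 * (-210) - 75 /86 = 17985 /86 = 209.13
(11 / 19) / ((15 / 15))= 11 / 19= 0.58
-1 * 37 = -37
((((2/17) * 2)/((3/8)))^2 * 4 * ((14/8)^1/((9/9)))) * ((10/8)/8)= 1120/2601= 0.43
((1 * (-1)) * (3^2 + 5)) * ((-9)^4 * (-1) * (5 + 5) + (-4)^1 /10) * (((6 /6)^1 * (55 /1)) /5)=50520008 /5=10104001.60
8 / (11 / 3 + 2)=1.41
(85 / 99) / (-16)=-85 / 1584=-0.05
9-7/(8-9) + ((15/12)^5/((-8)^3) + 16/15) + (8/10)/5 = 677145721/39321600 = 17.22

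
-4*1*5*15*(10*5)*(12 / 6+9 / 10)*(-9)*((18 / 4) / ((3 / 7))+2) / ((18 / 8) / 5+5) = 97875000 / 109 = 897935.78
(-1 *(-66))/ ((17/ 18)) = 1188/ 17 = 69.88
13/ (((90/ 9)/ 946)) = 6149/ 5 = 1229.80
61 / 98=0.62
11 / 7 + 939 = 6584 / 7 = 940.57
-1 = -1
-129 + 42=-87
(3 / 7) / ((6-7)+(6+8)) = 3 / 91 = 0.03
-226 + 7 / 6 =-1349 / 6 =-224.83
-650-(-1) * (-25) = -675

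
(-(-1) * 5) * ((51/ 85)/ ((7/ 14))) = 6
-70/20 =-3.50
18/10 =9/5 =1.80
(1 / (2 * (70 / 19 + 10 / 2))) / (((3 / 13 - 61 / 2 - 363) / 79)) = -19513 / 1687125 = -0.01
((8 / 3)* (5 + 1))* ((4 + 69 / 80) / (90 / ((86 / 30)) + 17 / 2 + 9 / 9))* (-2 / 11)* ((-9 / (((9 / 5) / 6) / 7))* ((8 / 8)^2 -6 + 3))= -5620272 / 38687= -145.28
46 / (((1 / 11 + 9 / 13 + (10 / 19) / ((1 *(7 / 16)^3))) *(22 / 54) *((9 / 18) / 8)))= 35074494 / 137233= 255.58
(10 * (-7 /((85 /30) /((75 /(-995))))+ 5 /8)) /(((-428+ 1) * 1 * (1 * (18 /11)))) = -1207525 /104006952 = -0.01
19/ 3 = 6.33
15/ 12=5/ 4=1.25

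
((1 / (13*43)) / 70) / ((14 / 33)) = 33 / 547820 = 0.00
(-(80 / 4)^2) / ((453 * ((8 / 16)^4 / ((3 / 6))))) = -3200 / 453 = -7.06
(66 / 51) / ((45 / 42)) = 308 / 255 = 1.21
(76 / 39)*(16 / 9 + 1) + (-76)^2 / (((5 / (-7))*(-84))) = 178448 / 1755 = 101.68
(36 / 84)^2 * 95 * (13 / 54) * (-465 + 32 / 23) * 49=-13168805 / 138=-95426.12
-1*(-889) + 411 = 1300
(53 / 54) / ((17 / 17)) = 53 / 54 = 0.98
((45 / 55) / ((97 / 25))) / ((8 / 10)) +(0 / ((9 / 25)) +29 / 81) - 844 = -291562655 / 345708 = -843.38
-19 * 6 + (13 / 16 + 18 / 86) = -77729 / 688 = -112.98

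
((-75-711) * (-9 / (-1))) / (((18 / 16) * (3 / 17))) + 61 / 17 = -605683 / 17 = -35628.41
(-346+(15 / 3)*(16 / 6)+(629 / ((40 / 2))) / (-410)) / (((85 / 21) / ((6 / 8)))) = -171895227 / 2788000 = -61.66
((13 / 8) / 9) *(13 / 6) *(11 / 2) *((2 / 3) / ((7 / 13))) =24167 / 9072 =2.66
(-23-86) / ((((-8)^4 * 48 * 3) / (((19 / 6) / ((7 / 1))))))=-0.00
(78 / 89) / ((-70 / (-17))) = 663 / 3115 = 0.21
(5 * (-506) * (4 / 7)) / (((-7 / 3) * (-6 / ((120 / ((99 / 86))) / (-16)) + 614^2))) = 3263700 / 1985831281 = 0.00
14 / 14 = 1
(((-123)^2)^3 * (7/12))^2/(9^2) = 805990437019380532999401/16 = 50374402313711283312462.56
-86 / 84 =-1.02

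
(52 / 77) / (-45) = -52 / 3465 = -0.02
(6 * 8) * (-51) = -2448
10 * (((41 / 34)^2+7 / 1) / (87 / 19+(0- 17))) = -928435 / 136408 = -6.81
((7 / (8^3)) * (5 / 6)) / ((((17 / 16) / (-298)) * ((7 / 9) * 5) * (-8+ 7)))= 447 / 544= 0.82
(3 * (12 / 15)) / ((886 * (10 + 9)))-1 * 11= -462929 / 42085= -11.00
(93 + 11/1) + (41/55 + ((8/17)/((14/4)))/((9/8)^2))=55586599/530145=104.85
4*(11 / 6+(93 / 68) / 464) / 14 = 173815 / 331296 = 0.52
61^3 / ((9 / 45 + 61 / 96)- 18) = -108950880 / 8239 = -13223.80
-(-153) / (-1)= -153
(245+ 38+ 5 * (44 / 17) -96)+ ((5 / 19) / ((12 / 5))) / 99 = 76722653 / 383724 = 199.94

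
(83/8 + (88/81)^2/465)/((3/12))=41.51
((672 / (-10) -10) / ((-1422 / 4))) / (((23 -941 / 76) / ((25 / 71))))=293360 / 40738167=0.01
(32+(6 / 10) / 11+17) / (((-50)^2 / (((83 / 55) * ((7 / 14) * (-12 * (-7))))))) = 2351307 / 1890625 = 1.24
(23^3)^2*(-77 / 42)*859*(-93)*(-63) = -1365919523954716.50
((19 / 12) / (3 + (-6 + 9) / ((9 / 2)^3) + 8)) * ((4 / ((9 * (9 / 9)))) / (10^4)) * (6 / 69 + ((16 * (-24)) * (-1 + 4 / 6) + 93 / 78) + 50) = 18332739 / 16032380000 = 0.00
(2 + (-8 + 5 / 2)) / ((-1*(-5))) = -7 / 10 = -0.70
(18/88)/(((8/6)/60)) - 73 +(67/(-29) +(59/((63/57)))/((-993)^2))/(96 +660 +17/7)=-63.80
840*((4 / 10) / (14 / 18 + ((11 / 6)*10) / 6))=87.65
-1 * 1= -1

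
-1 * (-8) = 8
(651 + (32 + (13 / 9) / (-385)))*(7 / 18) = 1183291 / 4455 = 265.61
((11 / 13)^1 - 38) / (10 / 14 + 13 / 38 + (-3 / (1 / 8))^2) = -128478 / 1995461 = -0.06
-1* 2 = -2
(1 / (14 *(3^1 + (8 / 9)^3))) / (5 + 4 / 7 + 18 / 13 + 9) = 3159 / 2612632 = 0.00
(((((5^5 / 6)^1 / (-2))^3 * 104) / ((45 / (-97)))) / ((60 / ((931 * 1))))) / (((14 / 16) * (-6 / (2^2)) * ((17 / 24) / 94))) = -76977646484375000 / 12393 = -6211381141319.70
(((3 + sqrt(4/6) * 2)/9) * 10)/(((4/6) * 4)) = 5 * sqrt(6)/18 + 5/4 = 1.93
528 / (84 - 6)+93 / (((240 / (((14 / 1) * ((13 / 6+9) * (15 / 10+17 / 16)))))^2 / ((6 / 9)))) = 154850297323 / 862617600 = 179.51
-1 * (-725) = 725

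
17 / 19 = 0.89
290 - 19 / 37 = 289.49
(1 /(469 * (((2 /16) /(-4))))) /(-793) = 32 /371917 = 0.00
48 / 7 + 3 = 69 / 7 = 9.86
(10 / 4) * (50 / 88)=125 / 88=1.42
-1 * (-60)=60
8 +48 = 56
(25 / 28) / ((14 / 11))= 275 / 392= 0.70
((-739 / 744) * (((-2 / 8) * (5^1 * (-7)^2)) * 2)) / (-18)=-181055 / 26784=-6.76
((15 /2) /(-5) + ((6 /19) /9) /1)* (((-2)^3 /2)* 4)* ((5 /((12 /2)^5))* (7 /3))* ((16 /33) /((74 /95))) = 58450 /2670327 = 0.02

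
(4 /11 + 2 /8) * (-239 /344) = -0.43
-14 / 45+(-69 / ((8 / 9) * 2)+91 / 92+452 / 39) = -5714551 / 215280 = -26.54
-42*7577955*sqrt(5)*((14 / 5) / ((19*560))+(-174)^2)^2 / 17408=-421274824454544568981011*sqrt(5) / 25137152000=-37474378350007.69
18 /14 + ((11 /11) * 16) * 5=569 /7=81.29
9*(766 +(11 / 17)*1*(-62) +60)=120240 / 17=7072.94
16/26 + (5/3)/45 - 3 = -824/351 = -2.35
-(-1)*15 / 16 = 15 / 16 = 0.94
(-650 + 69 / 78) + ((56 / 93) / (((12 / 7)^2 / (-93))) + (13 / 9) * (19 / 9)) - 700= -1437473 / 1053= -1365.12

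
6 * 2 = 12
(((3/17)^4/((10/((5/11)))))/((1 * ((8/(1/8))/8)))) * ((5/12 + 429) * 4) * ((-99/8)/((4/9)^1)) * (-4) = 11269611/10690688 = 1.05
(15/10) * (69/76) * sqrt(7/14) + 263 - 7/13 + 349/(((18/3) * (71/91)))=207 * sqrt(2)/304 + 1866379/5538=337.98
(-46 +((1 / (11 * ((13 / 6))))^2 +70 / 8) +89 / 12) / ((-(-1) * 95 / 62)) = -22692961 / 1165593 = -19.47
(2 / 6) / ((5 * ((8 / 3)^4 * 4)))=27 / 81920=0.00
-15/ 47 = -0.32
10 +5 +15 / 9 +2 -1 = 53 / 3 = 17.67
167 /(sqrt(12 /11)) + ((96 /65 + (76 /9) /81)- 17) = -730621 /47385 + 167* sqrt(33) /6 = 144.47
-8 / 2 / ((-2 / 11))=22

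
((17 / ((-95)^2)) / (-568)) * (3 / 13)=-0.00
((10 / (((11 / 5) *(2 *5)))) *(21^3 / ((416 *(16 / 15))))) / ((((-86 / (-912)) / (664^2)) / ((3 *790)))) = 646395812070750 / 6149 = 105122103117.70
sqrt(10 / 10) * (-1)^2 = 1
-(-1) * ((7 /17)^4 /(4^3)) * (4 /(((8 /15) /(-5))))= -0.02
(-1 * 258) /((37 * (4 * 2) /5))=-645 /148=-4.36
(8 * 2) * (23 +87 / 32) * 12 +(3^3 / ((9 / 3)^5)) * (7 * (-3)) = 14807 / 3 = 4935.67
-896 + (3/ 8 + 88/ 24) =-21407/ 24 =-891.96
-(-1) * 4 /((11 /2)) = 8 /11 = 0.73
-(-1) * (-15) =-15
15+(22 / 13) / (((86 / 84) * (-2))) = 7923 / 559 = 14.17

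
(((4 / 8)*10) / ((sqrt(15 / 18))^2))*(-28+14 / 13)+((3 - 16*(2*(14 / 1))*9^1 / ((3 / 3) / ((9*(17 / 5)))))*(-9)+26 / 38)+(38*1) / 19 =1371130278 / 1235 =1110226.95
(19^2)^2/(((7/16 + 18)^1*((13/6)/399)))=4991815584/3835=1301646.83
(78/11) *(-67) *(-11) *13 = 67938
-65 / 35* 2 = -26 / 7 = -3.71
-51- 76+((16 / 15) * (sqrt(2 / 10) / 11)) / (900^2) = -127+sqrt(5) / 41765625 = -127.00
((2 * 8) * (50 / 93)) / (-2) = -400 / 93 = -4.30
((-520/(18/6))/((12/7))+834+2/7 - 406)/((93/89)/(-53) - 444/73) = -7097556692/132371631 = -53.62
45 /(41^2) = 45 /1681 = 0.03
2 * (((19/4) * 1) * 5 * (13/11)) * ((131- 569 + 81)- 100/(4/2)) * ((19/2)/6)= -868205/24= -36175.21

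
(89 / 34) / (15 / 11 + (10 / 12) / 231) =61677 / 32215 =1.91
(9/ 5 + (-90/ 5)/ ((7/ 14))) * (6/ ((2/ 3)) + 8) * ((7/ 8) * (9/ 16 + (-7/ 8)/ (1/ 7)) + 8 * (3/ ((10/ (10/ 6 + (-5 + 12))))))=-29642679/ 3200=-9263.34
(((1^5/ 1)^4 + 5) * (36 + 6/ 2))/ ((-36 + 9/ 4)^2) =416/ 2025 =0.21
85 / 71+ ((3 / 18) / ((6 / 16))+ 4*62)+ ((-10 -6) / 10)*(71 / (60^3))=249.64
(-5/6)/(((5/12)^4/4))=-13824/125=-110.59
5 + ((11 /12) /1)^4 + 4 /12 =125233 /20736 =6.04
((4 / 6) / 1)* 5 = 10 / 3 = 3.33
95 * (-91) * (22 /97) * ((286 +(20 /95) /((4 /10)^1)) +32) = -60580520 /97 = -624541.44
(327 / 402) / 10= 0.08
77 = 77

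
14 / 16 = 7 / 8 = 0.88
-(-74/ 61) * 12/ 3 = 296/ 61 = 4.85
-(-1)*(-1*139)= -139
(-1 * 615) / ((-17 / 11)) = 6765 / 17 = 397.94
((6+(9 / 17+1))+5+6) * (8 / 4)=630 / 17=37.06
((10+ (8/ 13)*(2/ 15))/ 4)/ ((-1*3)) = -983/ 1170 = -0.84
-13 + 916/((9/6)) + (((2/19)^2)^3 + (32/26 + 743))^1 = 1341.90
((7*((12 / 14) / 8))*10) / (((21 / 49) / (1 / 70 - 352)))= -24639 / 4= -6159.75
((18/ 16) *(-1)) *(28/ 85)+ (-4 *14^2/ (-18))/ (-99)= -0.81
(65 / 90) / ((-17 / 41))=-533 / 306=-1.74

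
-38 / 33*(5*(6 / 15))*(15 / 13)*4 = -10.63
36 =36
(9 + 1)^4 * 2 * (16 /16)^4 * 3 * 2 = 120000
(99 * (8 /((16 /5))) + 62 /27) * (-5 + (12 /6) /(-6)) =-107912 /81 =-1332.25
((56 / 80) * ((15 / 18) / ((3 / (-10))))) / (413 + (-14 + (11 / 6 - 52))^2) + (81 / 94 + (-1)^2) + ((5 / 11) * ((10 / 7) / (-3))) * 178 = -18550298465 / 505914486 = -36.67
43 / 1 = 43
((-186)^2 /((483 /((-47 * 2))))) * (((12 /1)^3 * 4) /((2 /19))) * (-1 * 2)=142360602624 /161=884227345.49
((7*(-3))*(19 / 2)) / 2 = -399 / 4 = -99.75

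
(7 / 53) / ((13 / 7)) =49 / 689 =0.07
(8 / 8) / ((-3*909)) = -1 / 2727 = -0.00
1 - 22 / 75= 53 / 75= 0.71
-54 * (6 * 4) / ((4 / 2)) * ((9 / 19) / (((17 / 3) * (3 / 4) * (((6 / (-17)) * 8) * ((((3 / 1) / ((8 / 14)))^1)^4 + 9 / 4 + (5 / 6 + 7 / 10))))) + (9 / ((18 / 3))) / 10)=-97.17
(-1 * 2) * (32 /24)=-8 /3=-2.67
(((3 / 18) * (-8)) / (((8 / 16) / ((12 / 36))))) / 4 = -2 / 9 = -0.22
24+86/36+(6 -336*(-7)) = 2384.39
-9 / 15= -3 / 5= -0.60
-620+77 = -543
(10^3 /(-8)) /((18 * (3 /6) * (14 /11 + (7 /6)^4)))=-39600 /8911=-4.44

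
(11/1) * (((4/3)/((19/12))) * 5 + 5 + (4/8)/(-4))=15191/152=99.94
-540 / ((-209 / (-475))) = -13500 / 11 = -1227.27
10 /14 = 5 /7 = 0.71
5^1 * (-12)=-60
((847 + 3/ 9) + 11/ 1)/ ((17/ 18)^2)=278100/ 289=962.28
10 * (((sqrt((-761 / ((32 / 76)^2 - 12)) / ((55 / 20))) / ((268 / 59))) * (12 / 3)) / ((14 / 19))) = 57.82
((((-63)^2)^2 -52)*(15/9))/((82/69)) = 1811584535/82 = 22092494.33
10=10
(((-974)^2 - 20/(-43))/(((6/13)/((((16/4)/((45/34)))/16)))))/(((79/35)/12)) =21035635712/10191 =2064138.53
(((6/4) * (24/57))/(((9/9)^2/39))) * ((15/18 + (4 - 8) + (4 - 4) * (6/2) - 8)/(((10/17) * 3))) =-14807/95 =-155.86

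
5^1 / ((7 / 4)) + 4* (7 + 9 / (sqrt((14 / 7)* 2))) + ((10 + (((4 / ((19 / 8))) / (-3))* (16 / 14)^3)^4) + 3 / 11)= 95825868521424592175 / 1607195056885475211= 59.62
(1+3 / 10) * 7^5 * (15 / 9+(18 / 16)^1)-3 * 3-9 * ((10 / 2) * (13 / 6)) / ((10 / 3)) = 14629717 / 240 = 60957.15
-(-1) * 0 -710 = -710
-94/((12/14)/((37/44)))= -12173/132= -92.22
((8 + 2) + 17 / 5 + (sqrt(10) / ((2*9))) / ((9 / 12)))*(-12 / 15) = -268 / 25 - 8*sqrt(10) / 135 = -10.91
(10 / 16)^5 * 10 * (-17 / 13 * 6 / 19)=-0.39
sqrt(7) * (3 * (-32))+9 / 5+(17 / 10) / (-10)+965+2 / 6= 290089 / 300 - 96 * sqrt(7)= 712.97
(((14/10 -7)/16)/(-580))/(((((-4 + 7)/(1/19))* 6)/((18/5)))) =0.00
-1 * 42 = -42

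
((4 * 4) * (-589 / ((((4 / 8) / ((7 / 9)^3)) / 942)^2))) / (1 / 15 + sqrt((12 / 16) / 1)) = -7939478432.76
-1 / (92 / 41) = -41 / 92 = -0.45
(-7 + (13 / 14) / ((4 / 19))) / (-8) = 0.32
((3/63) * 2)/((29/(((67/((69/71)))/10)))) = 0.02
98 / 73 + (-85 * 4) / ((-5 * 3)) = 5258 / 219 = 24.01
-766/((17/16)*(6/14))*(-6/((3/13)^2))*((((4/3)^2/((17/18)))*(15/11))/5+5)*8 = 239172996608/28611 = 8359477.01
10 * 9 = 90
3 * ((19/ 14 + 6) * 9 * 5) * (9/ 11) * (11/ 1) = 125145/ 14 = 8938.93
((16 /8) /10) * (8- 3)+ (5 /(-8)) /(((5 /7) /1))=1 /8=0.12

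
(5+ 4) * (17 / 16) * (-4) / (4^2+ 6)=-153 / 88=-1.74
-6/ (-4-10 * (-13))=-0.05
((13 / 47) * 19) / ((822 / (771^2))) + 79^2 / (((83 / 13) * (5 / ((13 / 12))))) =4012.25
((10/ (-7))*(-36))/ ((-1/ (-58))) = 20880/ 7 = 2982.86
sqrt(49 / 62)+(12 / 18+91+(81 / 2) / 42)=7 * sqrt(62) / 62+7781 / 84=93.52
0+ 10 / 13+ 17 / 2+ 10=501 / 26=19.27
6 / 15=2 / 5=0.40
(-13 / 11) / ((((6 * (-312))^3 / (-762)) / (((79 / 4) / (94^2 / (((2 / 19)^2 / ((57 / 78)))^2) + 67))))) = -10033 / 142228620712899072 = -0.00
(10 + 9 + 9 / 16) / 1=313 / 16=19.56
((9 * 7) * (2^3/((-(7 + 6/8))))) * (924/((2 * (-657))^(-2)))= -3216275403264/31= -103750819460.13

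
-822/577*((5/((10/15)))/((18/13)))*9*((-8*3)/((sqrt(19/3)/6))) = 5770440*sqrt(57)/10963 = 3973.90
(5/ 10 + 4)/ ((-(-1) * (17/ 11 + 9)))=0.43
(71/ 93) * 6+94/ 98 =8415/ 1519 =5.54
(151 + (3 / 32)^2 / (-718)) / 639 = 111020023 / 469813248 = 0.24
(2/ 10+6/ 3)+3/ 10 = 2.50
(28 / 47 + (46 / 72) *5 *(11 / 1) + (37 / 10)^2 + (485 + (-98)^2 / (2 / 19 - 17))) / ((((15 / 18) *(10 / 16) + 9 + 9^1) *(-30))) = 308104532 / 5029628625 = 0.06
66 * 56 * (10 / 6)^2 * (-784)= -8049066.67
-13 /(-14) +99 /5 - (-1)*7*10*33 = 163151 /70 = 2330.73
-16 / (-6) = 8 / 3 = 2.67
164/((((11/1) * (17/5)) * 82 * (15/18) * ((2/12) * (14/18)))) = 648/1309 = 0.50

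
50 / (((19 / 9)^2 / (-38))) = -8100 / 19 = -426.32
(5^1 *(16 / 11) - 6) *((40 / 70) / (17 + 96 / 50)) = 200 / 5203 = 0.04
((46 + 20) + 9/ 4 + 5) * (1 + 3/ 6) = 879/ 8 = 109.88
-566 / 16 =-283 / 8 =-35.38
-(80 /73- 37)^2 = -6869641 /5329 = -1289.11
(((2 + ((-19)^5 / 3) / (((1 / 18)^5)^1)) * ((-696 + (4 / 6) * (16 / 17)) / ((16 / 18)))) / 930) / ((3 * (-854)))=-15930055077079 / 31110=-512055772.33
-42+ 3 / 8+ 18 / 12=-321 / 8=-40.12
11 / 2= 5.50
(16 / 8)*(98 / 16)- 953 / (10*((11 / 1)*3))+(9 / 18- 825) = -537991 / 660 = -815.14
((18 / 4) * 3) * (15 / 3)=135 / 2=67.50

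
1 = 1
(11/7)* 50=550/7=78.57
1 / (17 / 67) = 67 / 17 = 3.94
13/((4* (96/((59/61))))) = 0.03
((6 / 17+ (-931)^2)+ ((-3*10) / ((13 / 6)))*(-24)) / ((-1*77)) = -11260.96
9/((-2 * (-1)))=9/2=4.50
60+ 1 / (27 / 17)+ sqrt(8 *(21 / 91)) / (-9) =1637 / 27- 2 *sqrt(78) / 117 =60.48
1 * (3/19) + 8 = 155/19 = 8.16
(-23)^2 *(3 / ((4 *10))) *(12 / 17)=4761 / 170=28.01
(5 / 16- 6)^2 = 8281 / 256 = 32.35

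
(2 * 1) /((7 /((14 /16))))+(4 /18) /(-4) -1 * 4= -137 /36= -3.81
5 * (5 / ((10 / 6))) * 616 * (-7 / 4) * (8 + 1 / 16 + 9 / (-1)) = 121275 / 8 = 15159.38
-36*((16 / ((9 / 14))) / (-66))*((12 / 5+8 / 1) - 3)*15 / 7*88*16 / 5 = 303104 / 5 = 60620.80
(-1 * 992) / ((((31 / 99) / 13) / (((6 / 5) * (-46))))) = 11366784 / 5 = 2273356.80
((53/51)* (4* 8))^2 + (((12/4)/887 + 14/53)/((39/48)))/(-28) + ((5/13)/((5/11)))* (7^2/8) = 98902783266767/89016644808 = 1111.06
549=549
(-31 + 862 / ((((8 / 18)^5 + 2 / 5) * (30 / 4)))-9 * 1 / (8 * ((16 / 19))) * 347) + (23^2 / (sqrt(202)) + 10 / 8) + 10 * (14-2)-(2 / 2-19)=-630295441 / 7885952 + 529 * sqrt(202) / 202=-42.71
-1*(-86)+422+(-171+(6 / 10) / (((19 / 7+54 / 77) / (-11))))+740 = 1413714 / 1315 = 1075.07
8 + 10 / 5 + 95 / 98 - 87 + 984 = 88981 / 98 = 907.97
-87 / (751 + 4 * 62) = -29 / 333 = -0.09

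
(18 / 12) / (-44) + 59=5189 / 88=58.97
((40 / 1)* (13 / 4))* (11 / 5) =286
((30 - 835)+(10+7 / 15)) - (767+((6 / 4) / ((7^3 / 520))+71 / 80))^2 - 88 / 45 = -4024919305876841 / 6776582400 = -593945.31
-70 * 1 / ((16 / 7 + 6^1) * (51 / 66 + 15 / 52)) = -140140 / 17603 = -7.96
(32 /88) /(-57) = -4 /627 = -0.01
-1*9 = -9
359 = 359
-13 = -13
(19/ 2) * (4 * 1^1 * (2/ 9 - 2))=-608/ 9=-67.56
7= 7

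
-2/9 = -0.22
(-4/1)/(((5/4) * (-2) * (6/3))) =4/5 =0.80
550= 550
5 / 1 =5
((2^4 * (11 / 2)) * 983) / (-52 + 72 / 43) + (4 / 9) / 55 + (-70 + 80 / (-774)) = -6866821576 / 3838395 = -1788.98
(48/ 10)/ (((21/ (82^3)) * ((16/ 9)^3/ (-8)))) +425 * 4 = -49767409/ 280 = -177740.75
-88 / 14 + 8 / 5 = -164 / 35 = -4.69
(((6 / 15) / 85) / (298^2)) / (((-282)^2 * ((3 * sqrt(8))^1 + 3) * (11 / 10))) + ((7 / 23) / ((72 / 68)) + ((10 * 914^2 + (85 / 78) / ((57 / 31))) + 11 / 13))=sqrt(2) / 17332917240870 + 1645200866440409681194039 / 196936605690764940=8353961.73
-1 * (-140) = 140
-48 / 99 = -16 / 33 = -0.48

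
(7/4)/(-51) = -7/204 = -0.03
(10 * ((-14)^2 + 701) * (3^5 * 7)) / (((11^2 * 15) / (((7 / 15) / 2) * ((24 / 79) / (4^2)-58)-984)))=-801600679971 / 95590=-8385821.53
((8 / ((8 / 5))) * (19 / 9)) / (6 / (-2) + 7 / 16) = -4.12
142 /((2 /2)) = 142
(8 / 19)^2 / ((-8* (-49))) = 0.00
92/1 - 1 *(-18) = 110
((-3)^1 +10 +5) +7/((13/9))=219/13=16.85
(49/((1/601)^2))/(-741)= -17698849/741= -23885.09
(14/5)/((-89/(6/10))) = -42/2225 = -0.02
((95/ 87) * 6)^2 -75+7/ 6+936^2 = 4420624453/ 5046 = 876065.09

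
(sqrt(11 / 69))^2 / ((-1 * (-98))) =0.00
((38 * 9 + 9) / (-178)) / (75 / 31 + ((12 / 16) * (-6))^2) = -7254 / 83393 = -0.09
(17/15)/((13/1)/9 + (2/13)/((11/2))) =7293/9475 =0.77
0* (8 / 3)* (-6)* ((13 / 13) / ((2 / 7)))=0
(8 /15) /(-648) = -1 /1215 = -0.00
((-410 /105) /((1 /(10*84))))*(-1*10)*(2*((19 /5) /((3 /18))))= 1495680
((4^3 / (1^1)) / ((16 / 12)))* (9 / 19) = 432 / 19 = 22.74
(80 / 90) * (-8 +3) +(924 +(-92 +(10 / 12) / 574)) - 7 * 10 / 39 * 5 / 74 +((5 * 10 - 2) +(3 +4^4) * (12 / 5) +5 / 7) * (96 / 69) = 1005892471897 / 571514580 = 1760.05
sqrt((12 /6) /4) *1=sqrt(2) /2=0.71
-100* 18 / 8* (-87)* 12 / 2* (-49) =-5755050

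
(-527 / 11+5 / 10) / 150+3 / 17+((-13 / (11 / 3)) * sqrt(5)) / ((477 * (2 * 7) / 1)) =-7831 / 56100 - 13 * sqrt(5) / 24486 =-0.14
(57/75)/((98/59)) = 1121/2450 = 0.46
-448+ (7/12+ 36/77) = -412981/924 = -446.95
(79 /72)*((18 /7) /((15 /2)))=79 /210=0.38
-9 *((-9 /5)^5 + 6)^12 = -165110139020612373997824505033418659615672092972745107609 /867361737988403547205962240695953369140625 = -190359029905490.09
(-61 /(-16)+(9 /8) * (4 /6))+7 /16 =5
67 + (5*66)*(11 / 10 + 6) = 2410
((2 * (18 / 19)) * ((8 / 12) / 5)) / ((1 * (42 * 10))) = 0.00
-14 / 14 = -1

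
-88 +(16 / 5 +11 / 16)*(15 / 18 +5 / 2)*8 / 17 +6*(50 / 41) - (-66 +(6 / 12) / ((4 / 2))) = -73895 / 8364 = -8.83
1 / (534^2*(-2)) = -1 / 570312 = -0.00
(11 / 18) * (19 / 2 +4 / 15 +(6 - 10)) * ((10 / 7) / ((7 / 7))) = 1903 / 378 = 5.03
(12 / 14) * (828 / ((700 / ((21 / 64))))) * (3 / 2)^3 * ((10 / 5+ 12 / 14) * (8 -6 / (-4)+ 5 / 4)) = 2162943 / 62720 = 34.49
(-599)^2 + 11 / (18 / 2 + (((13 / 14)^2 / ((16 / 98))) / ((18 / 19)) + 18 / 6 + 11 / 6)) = 4011042715 / 11179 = 358801.57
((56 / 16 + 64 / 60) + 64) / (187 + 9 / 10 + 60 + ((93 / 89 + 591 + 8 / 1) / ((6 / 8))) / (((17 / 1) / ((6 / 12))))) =3112241 / 12320261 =0.25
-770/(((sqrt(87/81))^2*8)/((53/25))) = -110187/580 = -189.98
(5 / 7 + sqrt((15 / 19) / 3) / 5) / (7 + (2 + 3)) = sqrt(95) / 1140 + 5 / 84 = 0.07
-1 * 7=-7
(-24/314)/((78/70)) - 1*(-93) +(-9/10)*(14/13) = 938474/10205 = 91.96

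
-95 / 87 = -1.09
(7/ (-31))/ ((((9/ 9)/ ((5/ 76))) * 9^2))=-35/ 190836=-0.00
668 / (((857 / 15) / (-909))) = -9108180 / 857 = -10627.98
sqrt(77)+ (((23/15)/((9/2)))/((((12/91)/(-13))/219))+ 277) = -1911467/270+ sqrt(77) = -7070.73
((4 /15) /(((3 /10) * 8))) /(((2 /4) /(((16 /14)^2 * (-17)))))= -2176 /441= -4.93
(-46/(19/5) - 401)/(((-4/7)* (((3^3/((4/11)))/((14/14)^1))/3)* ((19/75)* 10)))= 274715/23826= 11.53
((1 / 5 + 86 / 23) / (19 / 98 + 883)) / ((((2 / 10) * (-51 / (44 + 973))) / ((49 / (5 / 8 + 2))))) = -93641744 / 11280741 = -8.30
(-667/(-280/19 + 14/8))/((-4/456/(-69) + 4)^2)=36051891696/11231903725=3.21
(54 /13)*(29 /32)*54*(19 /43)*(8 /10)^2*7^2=39364542 /13975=2816.78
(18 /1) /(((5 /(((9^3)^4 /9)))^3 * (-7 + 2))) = -556256778887387022514571552463522 /625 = -890010846219819236023314500000.00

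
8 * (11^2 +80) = 1608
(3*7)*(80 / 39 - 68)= -18004 / 13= -1384.92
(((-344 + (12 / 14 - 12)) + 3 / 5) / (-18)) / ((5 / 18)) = 70.91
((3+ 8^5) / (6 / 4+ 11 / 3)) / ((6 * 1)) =32771 / 31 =1057.13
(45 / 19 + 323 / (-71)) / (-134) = 1471 / 90383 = 0.02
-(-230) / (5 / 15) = 690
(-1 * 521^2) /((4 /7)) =-1900087 /4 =-475021.75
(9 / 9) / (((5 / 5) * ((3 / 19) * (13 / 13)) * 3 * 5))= 19 / 45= 0.42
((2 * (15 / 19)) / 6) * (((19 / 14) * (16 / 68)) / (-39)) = -10 / 4641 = -0.00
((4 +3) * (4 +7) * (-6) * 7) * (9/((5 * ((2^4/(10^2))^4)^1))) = -1136953125/128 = -8882446.29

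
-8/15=-0.53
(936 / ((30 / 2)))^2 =97344 / 25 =3893.76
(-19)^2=361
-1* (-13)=13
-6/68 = -3/34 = -0.09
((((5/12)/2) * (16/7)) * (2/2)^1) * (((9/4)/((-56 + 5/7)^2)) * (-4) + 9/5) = 299048/349461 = 0.86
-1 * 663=-663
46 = 46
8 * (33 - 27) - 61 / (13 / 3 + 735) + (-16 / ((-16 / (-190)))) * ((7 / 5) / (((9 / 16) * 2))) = -3763375 / 19962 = -188.53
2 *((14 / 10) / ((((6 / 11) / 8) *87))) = 616 / 1305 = 0.47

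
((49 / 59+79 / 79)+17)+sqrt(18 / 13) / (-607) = 1111 / 59 -3 * sqrt(26) / 7891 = 18.83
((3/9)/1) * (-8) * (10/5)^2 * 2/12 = -1.78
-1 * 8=-8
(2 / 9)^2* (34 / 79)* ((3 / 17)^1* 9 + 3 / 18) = 716 / 19197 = 0.04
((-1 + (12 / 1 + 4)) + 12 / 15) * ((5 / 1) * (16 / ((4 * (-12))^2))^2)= 79 / 20736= 0.00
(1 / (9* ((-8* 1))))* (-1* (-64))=-8 / 9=-0.89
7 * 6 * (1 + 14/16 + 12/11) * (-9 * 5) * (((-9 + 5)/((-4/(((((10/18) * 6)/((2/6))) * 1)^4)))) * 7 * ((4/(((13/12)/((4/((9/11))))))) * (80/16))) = -460404000000/13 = -35415692307.69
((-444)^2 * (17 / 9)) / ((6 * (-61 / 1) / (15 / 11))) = -930920 / 671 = -1387.36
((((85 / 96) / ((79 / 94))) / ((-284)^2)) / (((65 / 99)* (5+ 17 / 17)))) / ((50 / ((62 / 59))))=272459 / 3909751206400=0.00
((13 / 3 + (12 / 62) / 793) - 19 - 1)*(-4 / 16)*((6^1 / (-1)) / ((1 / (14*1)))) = -8087681 / 24583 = -328.99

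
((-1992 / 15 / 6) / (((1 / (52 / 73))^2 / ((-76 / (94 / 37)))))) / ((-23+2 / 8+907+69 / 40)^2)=403905781760 / 943686517409469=0.00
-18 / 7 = -2.57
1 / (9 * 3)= 1 / 27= 0.04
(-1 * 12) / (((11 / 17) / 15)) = -3060 / 11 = -278.18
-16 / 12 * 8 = -10.67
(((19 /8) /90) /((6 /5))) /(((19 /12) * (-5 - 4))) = -1 /648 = -0.00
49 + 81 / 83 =4148 / 83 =49.98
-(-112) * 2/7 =32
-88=-88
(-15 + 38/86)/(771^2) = -626/25560963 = -0.00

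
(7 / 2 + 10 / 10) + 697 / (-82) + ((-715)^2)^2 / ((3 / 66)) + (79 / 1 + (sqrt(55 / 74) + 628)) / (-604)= 3472832096301877 / 604-sqrt(4070) / 44696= 5749722013744.83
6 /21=2 /7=0.29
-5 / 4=-1.25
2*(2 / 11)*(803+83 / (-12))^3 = 871804955377 / 4752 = 183460638.76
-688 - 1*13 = -701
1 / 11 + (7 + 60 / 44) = 93 / 11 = 8.45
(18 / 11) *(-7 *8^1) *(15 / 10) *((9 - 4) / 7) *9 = -9720 / 11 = -883.64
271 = 271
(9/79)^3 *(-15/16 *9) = -98415/7888624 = -0.01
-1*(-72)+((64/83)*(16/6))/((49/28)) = 127544/1743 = 73.17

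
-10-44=-54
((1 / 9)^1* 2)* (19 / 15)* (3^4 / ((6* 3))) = 19 / 15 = 1.27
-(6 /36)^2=-1 /36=-0.03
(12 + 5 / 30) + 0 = 73 / 6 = 12.17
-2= -2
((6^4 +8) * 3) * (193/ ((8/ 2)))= 188754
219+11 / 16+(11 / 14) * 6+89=35101 / 112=313.40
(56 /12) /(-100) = -7 /150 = -0.05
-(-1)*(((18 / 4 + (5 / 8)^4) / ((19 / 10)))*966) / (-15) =-161483 / 1024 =-157.70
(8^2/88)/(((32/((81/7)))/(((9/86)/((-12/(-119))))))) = 4131/15136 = 0.27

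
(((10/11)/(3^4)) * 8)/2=40/891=0.04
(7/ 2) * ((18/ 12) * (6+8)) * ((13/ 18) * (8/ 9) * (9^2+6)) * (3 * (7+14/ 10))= 103448.80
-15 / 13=-1.15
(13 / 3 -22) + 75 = 172 / 3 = 57.33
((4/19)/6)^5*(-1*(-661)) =21152/601692057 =0.00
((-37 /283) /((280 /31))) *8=-1147 /9905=-0.12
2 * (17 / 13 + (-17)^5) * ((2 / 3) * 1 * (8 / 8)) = -24610832 / 13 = -1893140.92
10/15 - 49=-145/3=-48.33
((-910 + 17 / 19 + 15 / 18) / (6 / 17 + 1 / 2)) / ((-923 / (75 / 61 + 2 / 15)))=75689933 / 48139065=1.57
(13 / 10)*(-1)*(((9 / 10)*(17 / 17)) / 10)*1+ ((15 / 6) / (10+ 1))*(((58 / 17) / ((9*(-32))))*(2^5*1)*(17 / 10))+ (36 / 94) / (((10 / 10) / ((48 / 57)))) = 5219881 / 88407000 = 0.06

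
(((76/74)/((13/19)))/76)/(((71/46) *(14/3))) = 1311/478114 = 0.00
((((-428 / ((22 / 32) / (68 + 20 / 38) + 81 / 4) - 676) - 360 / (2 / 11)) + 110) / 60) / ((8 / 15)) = -541736609 / 6752912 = -80.22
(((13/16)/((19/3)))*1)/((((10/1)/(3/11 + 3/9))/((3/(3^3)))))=13/15048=0.00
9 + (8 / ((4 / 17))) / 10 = 62 / 5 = 12.40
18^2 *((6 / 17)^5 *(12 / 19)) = 30233088 / 26977283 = 1.12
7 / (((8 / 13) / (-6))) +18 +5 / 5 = -197 / 4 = -49.25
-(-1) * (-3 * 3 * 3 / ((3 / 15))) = -135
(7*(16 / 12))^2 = 784 / 9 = 87.11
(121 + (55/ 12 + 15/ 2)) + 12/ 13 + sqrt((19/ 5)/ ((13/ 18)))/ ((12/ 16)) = 4 * sqrt(2470)/ 65 + 20905/ 156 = 137.06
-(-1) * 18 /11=18 /11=1.64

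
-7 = -7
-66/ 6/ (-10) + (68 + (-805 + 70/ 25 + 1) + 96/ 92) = -168143/ 230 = -731.06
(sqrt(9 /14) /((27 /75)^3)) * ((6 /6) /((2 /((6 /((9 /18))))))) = 15625 * sqrt(14) /567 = 103.11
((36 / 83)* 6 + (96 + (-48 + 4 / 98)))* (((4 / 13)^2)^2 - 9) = -52890627038 / 116157587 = -455.34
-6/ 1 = -6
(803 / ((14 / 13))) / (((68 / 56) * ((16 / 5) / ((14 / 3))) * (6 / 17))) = 365365 / 144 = 2537.26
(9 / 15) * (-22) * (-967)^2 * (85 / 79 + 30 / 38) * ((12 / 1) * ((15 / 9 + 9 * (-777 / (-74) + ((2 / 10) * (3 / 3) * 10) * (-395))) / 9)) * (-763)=-739817979707723840 / 4503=-164294465846707.49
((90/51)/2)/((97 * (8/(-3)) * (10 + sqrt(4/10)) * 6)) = -125/2189872 + 5 * sqrt(10)/4379744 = -0.00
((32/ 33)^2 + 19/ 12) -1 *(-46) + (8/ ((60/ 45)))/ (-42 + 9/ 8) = 22969525/ 474804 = 48.38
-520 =-520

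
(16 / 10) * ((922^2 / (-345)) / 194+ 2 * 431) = 227374304 / 167325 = 1358.88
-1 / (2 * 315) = -1 / 630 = -0.00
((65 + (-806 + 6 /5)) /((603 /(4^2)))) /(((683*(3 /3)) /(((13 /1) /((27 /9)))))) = -28496 /228805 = -0.12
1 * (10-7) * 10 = 30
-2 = -2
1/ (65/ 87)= 87/ 65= 1.34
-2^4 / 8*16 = -32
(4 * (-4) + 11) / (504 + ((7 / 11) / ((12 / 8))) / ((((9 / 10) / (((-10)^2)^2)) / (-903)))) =495 / 421350104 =0.00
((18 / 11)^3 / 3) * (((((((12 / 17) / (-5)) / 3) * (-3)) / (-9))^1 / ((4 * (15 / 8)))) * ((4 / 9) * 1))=-768 / 565675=-0.00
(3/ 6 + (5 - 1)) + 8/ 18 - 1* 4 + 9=179/ 18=9.94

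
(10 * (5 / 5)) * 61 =610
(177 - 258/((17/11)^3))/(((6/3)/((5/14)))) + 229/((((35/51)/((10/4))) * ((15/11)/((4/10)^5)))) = 54574530911/2149437500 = 25.39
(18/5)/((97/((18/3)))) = 0.22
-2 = -2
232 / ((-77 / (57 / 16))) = -1653 / 154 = -10.73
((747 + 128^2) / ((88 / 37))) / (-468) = -633847 / 41184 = -15.39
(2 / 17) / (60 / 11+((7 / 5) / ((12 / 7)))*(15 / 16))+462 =34394074 / 74443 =462.02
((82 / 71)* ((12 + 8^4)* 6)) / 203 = 2021136 / 14413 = 140.23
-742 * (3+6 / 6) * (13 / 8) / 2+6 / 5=-2410.30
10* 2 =20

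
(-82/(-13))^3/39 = 551368/85683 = 6.43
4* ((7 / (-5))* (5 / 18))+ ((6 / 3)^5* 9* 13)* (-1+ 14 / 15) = -251.16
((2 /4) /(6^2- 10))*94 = 47 /26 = 1.81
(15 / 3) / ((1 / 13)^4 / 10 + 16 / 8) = 2.50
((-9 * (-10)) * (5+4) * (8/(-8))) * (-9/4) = 3645/2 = 1822.50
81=81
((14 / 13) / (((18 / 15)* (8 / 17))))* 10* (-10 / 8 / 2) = -14875 / 1248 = -11.92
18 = 18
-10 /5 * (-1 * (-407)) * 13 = -10582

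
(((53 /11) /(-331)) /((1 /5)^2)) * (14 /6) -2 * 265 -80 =-6672305 /10923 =-610.85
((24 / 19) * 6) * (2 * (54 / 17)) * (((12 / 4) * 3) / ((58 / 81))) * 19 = 5668704 / 493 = 11498.39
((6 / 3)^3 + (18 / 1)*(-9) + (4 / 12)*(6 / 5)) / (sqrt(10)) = -384*sqrt(10) / 25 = -48.57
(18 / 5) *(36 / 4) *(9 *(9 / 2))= 6561 / 5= 1312.20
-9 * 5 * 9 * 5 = -2025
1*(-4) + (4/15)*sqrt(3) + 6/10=-17/5 + 4*sqrt(3)/15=-2.94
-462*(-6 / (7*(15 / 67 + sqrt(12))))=-132660 / 17881 + 1185096*sqrt(3) / 17881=107.38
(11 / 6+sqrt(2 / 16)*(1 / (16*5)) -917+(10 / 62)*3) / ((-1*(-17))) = -170131 / 3162+sqrt(2) / 5440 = -53.80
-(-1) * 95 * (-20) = -1900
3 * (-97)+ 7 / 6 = -1739 / 6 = -289.83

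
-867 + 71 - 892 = -1688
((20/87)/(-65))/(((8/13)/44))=-22/87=-0.25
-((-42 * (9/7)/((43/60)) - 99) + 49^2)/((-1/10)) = 957460/43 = 22266.51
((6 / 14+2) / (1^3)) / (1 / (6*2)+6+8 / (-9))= 36 / 77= 0.47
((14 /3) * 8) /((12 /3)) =28 /3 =9.33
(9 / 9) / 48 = 1 / 48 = 0.02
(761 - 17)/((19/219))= 162936/19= 8575.58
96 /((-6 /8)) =-128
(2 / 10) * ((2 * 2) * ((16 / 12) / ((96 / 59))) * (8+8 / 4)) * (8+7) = 98.33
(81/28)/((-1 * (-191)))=81/5348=0.02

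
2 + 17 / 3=23 / 3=7.67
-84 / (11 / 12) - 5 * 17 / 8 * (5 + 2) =-14609 / 88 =-166.01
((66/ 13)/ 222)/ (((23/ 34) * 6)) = 187/ 33189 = 0.01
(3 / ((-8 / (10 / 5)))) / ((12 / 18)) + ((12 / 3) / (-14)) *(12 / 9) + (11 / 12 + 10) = 527 / 56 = 9.41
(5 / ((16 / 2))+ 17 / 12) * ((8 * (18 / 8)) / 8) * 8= 147 / 4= 36.75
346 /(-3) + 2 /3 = -114.67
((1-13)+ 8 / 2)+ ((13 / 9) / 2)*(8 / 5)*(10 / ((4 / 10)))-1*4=152 / 9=16.89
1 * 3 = 3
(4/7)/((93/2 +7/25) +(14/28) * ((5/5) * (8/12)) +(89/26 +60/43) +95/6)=0.01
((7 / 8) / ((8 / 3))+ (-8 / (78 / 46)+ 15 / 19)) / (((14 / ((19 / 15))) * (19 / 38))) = -170743 / 262080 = -0.65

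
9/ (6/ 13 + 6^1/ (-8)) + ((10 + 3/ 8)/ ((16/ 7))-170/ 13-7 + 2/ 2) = -380539/ 8320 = -45.74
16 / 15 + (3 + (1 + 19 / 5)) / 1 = 133 / 15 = 8.87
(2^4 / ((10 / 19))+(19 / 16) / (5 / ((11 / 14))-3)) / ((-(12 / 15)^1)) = -91029 / 2368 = -38.44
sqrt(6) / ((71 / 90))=90 * sqrt(6) / 71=3.10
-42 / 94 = -21 / 47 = -0.45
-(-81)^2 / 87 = -2187 / 29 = -75.41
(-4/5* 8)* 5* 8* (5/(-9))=1280/9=142.22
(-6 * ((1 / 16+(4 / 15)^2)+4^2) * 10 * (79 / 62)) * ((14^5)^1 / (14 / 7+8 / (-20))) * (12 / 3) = -154234443986 / 93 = -1658434881.57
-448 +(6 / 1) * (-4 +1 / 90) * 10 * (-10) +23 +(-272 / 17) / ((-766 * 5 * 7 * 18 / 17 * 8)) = 474939167 / 241290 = 1968.33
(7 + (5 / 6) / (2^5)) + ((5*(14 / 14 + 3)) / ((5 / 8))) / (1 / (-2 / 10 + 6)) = 184921 / 960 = 192.63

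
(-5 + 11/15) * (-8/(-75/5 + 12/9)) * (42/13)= -21504/2665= -8.07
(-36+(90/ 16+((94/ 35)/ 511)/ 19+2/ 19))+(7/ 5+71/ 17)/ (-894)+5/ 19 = -41333337061/ 1377202232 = -30.01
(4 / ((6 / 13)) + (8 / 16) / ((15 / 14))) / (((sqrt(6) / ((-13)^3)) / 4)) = -32767.53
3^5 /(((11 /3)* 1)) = 66.27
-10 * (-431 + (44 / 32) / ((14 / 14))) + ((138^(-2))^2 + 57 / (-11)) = 17118844458599 / 3989413296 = 4291.07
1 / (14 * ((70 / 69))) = 69 / 980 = 0.07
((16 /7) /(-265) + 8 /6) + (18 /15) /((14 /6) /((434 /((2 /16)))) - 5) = 44903444 /41398035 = 1.08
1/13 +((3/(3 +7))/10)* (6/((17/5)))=287/2210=0.13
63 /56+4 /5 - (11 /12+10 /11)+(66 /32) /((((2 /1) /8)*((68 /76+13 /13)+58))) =88997 /375540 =0.24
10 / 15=2 / 3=0.67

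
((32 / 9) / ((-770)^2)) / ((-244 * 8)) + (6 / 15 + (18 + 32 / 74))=226809863243 / 12043577700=18.83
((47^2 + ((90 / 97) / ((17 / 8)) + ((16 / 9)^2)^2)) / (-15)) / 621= -4802432077 / 20155962807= -0.24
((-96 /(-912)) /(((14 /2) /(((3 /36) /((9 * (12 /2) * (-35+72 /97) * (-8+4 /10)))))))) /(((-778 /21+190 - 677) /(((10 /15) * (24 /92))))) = -97 /3279285144126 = -0.00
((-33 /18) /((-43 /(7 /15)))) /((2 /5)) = 77 /1548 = 0.05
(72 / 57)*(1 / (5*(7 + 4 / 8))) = 16 / 475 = 0.03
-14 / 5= -2.80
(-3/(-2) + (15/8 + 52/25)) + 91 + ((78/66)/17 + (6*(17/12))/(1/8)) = 6153217/37400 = 164.52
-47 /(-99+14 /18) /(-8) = -423 /7072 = -0.06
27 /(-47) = -27 /47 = -0.57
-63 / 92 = -0.68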